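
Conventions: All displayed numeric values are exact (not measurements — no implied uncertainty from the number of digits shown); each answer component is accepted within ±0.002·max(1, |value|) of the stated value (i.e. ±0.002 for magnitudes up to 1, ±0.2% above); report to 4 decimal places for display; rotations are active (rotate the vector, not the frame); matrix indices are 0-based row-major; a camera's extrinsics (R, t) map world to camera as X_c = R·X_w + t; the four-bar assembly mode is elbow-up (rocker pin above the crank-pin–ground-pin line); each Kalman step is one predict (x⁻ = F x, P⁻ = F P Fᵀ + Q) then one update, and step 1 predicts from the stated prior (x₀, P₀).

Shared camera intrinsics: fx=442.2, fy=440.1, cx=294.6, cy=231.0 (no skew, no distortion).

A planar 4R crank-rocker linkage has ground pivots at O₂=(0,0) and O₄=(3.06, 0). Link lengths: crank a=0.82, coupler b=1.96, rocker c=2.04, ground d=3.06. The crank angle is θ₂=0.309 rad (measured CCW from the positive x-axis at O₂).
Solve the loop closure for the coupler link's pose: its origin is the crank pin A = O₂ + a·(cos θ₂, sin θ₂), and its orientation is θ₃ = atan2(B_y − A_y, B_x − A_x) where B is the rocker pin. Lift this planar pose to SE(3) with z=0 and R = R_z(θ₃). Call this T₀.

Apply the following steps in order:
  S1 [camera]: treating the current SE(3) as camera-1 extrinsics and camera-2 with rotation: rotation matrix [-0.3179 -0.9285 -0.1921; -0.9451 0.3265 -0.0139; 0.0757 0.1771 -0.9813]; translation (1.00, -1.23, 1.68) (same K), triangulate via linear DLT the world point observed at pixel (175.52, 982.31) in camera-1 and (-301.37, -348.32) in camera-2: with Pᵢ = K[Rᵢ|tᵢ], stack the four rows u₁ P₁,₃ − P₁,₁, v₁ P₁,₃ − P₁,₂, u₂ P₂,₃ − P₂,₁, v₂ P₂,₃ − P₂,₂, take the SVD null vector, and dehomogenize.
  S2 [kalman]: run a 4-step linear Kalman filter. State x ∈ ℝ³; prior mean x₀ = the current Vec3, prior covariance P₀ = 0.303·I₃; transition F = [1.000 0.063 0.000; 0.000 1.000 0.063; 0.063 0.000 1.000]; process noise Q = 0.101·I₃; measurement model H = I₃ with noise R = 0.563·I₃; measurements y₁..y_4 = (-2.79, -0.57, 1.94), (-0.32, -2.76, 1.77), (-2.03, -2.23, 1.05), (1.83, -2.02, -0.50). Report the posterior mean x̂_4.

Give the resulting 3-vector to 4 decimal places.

result = (-0.2007, -1.2952, 0.6259)

source (fourbar_fk): coupler pose = R=[0.6368 -0.7710 0.0000; 0.7710 0.6368 0.0000; 0.0000 0.0000 1.0000], t=(0.7812, 0.2494, 0.0000)
after S1 (triangulate): (0.6500, 1.9589, 1.1704)
after S2 (kf_track): (-0.2007, -1.2952, 0.6259)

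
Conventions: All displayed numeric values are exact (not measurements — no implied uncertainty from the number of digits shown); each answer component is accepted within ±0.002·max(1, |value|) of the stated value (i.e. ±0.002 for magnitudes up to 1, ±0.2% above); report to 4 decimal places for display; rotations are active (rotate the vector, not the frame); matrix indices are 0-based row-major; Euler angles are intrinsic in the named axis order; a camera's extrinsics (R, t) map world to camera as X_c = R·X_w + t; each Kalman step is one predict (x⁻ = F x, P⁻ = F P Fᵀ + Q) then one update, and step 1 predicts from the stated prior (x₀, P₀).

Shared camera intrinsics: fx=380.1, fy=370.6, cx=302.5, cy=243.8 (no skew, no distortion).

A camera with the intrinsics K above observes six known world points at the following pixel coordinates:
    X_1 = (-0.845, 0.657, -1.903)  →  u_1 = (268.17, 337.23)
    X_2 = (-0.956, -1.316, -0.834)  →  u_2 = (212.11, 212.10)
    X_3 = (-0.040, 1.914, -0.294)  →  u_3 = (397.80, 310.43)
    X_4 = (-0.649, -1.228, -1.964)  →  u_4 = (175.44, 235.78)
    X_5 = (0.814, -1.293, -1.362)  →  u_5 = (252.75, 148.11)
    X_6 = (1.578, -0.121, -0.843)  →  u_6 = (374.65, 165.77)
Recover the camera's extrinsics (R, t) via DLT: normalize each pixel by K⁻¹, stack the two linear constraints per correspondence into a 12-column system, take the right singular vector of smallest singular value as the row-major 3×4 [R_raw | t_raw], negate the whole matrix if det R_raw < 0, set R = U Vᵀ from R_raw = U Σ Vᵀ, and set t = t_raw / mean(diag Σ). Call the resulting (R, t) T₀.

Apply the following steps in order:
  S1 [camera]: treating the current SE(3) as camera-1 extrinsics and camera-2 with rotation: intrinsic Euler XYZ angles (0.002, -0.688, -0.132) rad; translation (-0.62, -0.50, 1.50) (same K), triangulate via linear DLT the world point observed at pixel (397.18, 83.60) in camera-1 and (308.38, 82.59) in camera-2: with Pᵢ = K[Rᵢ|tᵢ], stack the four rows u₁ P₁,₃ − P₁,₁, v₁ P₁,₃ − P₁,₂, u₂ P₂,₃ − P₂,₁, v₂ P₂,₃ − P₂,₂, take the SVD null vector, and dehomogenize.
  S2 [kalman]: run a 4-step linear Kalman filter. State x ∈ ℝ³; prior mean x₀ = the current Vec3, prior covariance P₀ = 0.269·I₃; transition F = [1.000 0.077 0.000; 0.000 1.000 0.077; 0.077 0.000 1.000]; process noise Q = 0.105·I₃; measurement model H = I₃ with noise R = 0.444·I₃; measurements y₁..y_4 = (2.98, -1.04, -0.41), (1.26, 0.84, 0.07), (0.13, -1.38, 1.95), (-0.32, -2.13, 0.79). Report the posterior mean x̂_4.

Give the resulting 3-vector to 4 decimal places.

source (pnp_recover): camera pose = R=[0.5952 0.6863 0.4181; -0.5203 0.7256 -0.4503; -0.6124 0.0505 0.7889], t=(0.3699, -0.4401, 6.2402)
after S1 (triangulate): (1.9553, -0.7958, 1.1674)
after S2 (kf_track): (0.5399, -1.1944, 0.9712)

result = (0.5399, -1.1944, 0.9712)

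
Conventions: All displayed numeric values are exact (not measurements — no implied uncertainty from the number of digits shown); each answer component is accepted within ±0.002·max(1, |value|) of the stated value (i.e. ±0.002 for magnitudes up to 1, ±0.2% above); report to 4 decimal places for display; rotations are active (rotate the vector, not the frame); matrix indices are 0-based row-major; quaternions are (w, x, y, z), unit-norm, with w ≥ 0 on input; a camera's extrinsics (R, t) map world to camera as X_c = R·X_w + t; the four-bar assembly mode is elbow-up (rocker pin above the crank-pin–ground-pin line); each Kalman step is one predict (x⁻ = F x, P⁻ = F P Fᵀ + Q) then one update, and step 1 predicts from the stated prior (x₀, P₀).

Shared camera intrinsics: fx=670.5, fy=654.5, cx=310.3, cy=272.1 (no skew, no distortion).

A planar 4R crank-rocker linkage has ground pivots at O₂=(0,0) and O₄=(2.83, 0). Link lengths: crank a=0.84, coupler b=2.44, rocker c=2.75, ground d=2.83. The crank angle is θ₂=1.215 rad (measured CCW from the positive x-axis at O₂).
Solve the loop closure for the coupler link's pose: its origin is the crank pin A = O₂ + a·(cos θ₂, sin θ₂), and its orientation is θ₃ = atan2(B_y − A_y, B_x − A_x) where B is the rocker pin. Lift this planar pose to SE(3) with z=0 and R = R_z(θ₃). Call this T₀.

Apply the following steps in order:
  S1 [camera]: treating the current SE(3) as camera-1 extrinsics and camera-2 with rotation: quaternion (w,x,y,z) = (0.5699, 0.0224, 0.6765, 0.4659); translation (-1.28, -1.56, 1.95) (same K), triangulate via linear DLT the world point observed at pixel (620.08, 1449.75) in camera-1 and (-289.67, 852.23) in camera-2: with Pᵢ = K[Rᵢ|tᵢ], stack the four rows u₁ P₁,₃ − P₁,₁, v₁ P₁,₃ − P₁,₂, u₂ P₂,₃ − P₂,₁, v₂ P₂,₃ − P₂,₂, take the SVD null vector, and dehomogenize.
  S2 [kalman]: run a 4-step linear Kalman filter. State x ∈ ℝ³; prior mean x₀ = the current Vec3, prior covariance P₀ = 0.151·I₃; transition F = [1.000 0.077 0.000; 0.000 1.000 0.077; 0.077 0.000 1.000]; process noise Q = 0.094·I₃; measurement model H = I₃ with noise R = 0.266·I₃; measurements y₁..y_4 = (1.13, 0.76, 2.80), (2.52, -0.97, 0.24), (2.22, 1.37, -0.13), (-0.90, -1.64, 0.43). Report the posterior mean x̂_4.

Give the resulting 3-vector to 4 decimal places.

source (fourbar_fk): coupler pose = R=[0.6704 -0.7420 0.0000; 0.7420 0.6704 0.0000; 0.0000 0.0000 1.0000], t=(0.2926, 0.7874, 0.0000)
after S1 (triangulate): (1.9726, 1.1343, 1.6737)
after S2 (kf_track): (0.7521, -0.3307, 0.6517)

result = (0.7521, -0.3307, 0.6517)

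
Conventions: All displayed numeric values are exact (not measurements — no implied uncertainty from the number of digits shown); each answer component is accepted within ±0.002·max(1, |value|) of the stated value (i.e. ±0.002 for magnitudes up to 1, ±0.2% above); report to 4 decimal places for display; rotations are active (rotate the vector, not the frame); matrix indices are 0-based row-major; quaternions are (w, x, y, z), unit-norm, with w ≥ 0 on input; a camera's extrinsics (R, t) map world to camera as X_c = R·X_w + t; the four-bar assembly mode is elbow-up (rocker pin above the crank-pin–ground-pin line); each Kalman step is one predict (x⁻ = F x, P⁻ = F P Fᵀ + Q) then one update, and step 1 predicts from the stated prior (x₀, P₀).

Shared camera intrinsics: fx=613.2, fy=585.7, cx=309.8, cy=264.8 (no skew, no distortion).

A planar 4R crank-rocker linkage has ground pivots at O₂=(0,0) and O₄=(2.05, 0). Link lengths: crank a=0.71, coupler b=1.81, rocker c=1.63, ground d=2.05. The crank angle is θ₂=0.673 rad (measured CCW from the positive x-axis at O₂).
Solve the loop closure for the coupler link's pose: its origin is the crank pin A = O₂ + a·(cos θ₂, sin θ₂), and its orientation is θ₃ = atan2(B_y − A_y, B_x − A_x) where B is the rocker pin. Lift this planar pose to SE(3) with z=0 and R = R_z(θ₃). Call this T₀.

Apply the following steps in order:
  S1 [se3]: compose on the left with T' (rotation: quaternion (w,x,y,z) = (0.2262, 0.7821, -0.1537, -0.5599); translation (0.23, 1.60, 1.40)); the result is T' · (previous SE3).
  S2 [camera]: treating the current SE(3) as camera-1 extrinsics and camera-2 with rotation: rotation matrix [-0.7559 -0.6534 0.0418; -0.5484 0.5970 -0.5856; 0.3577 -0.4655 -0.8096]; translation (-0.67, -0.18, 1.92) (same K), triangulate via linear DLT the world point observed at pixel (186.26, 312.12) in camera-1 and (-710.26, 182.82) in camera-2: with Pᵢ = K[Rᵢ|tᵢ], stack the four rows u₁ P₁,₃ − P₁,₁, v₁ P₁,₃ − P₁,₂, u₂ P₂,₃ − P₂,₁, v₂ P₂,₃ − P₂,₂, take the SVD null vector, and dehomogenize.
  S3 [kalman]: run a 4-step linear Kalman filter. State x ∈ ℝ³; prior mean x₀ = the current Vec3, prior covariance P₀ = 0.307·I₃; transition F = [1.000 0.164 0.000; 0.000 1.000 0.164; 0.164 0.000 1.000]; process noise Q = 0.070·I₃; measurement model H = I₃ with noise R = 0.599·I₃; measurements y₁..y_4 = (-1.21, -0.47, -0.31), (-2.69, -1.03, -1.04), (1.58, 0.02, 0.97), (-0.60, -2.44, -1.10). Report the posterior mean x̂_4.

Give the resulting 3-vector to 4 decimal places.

result = (-0.4919, -0.7855, -0.4580)

source (fourbar_fk): coupler pose = R=[0.7570 -0.6534 0.0000; 0.6534 0.7570 0.0000; 0.0000 0.0000 1.0000], t=(0.5552, 0.4426, 0.0000)
after S1 (compose_se3): R=[0.2550 -0.2031 -0.9454; -0.9294 -0.3212 -0.1817; -0.2667 0.9250 -0.2707], t=(0.4166, 0.9495, 1.1851)
after S2 (triangulate): (0.3436, 1.0834, 0.7064)
after S3 (kf_track): (-0.4919, -0.7855, -0.4580)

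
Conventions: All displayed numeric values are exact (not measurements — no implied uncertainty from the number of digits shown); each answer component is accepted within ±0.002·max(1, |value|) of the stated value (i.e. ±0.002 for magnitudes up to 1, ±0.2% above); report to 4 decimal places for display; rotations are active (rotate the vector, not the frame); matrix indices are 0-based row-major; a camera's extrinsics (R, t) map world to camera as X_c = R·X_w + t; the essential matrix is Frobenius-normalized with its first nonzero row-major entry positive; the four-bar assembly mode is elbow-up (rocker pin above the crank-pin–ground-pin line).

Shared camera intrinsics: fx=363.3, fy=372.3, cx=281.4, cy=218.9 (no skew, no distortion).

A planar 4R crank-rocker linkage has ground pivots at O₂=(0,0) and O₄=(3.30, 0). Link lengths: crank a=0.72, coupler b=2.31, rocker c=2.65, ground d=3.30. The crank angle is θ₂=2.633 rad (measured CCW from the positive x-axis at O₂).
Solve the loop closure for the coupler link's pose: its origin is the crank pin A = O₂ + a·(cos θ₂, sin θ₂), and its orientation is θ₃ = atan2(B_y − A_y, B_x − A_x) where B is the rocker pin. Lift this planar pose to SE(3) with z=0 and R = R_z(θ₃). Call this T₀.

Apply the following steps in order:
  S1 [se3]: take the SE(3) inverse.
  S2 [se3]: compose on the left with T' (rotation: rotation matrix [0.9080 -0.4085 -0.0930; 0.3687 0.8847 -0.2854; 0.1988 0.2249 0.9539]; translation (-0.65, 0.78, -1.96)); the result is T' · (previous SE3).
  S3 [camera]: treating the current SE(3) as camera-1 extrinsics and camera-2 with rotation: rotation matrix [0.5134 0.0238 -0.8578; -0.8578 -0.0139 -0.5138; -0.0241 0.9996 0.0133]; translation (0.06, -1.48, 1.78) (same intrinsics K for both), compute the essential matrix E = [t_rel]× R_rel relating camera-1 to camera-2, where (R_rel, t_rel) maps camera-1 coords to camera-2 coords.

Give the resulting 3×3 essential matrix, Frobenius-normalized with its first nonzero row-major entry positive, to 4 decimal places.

source (fourbar_fk): coupler pose = R=[0.8159 -0.5782 0.0000; 0.5782 0.8159 0.0000; 0.0000 0.0000 1.0000], t=(-0.6289, 0.3506, 0.0000)
after S1 (invert_se3): R=[0.8159 0.5782 0.0000; -0.5782 0.8159 0.0000; 0.0000 0.0000 1.0000], t=(0.3103, -0.6497, 0.0000)
after S2 (compose_se3): R=[0.9770 0.1918 -0.0930; -0.2107 0.9350 -0.2854; 0.0322 0.2984 0.9539], t=(-0.1028, 0.3197, -2.0444)
after S3 (essential): [0.2301 -0.6006 0.0496; 0.2811 0.3342 -0.2257; 0.5275 -0.0103 -0.2528]

matrix = [0.2301 -0.6006 0.0496; 0.2811 0.3342 -0.2257; 0.5275 -0.0103 -0.2528]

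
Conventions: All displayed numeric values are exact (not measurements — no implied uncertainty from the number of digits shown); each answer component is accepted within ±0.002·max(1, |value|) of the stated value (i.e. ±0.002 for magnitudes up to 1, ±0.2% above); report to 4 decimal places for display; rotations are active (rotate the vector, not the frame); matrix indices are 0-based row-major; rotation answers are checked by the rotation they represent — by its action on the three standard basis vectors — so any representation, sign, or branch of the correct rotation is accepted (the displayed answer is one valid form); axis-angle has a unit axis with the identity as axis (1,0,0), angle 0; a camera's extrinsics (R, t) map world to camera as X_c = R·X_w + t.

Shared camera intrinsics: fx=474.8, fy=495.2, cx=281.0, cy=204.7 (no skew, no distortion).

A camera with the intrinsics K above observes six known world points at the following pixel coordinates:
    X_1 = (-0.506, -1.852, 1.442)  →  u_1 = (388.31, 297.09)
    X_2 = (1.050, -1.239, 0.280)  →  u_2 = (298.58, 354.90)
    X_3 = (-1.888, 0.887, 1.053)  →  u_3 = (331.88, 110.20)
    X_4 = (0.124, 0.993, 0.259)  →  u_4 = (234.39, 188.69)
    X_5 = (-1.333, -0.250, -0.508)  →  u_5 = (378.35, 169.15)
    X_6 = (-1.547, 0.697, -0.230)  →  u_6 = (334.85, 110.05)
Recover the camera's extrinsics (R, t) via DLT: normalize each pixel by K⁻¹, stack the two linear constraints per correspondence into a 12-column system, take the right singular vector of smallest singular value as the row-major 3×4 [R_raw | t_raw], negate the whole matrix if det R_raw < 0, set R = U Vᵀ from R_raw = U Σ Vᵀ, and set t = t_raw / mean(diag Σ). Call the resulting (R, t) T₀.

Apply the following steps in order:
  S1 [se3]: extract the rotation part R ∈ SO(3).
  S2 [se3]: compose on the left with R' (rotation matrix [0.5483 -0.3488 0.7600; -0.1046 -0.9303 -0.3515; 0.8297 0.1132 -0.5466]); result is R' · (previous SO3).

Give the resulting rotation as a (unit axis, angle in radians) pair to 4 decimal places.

rotation (axis_angle) = ((-0.1998, 0.9135, -0.3544), 2.4327)

source (pnp_recover): camera pose = R=[-0.7100 -0.7041 -0.0061; 0.7004 -0.7071 0.0970; -0.0726 0.0646 0.9953], t=(0.1200, 0.3700, 6.5004)
after S1 (rot_of_se3): [-0.7100 -0.7041 -0.0061; 0.7004 -0.7071 0.0970; -0.0726 0.0646 0.9953]
after S2 (compose_so3): [-0.6888 -0.0903 0.7193; -0.5518 0.7088 -0.4394; -0.4701 -0.6996 -0.5381]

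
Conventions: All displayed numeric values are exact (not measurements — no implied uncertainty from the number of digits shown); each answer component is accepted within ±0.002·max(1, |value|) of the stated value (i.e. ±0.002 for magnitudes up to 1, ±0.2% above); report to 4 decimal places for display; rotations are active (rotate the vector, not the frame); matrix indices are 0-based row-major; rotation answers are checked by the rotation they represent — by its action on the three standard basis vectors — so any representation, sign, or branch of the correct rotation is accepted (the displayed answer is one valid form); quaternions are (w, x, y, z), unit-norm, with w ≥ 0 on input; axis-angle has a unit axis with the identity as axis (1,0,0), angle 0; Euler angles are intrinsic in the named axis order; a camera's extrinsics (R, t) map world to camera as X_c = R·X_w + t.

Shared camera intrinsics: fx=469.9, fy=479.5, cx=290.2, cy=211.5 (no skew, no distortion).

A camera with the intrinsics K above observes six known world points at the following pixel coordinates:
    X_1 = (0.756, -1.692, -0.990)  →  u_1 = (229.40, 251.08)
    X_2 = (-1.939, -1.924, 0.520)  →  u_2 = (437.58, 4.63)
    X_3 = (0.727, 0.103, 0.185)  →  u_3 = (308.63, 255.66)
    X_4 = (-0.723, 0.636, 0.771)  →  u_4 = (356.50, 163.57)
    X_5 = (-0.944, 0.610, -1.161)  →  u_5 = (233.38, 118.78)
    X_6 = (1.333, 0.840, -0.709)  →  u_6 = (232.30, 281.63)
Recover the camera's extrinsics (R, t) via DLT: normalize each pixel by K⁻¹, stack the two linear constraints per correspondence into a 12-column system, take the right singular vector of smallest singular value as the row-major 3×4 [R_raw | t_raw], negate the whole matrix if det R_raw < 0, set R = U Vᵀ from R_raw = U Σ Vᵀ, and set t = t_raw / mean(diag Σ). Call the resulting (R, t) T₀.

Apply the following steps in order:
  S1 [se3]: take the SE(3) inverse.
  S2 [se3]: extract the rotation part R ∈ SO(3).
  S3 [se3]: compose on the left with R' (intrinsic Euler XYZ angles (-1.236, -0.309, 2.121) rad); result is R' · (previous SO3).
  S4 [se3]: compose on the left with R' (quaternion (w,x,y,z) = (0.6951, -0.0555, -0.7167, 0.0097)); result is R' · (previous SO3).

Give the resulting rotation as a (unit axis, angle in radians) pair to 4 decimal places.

rotation (axis_angle) = ((-0.5710, -0.7703, 0.2838), 2.9220)

source (pnp_recover): camera pose = R=[-0.1916 -0.1752 0.9657; 0.9804 0.0117 0.1966; -0.0458 0.9845 0.1695], t=(0.2300, -0.1600, 6.3098)
after S1 (invert_se3): R=[-0.1916 0.9804 -0.0458; -0.1752 0.0117 0.9845; 0.9657 0.1966 0.1695], t=(0.4898, -6.1695, -1.2604)
after S2 (rot_of_se3): [-0.1916 0.9804 -0.0458; -0.1752 0.0117 0.9845; 0.9657 0.1966 0.1695]
after S3 (compose_so3): [-0.0560 -0.5577 -0.8282; 0.9170 0.2994 -0.2636; 0.3949 -0.7742 0.4946]
after S4 (compose_so3): [-0.3318 0.8073 -0.4880; 0.9310 0.1966 -0.3077; -0.1524 -0.5564 -0.8168]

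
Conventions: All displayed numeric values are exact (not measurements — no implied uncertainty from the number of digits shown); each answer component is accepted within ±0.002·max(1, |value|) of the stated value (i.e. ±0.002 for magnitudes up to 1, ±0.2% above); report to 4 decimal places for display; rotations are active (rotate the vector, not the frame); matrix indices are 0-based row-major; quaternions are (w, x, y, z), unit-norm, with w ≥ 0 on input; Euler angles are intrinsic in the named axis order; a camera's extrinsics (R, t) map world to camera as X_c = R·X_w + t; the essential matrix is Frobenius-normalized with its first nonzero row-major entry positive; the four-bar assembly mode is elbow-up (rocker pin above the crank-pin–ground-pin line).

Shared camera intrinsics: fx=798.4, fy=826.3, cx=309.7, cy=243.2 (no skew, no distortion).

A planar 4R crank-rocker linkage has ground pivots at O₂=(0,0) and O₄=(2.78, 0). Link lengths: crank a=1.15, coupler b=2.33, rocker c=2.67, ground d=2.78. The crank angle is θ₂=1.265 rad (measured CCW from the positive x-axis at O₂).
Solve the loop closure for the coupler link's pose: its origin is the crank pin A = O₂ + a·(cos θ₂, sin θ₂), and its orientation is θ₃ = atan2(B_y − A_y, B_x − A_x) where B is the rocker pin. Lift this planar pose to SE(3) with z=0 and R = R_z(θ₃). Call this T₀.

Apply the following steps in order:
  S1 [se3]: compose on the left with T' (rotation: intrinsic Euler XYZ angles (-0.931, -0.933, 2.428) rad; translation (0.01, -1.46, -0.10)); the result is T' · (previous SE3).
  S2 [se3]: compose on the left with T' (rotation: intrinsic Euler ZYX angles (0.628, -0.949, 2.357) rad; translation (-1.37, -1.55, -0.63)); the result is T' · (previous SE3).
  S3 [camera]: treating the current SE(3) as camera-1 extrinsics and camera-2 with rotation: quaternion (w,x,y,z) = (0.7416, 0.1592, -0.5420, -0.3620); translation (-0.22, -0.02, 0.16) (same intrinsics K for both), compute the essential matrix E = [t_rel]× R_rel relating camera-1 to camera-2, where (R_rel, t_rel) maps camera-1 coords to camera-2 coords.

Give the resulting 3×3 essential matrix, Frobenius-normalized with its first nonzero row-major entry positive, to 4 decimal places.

matrix = [0.5428 -0.0166 -0.4481; -0.1375 -0.5607 -0.0873; -0.0329 -0.3874 -0.1108]

source (fourbar_fk): coupler pose = R=[0.7674 -0.6412 0.0000; 0.6412 0.7674 0.0000; 0.0000 0.0000 1.0000], t=(0.3462, 1.0966, 0.0000)
after S1 (compose_se3): R=[-0.5953 -0.0104 -0.8034; -0.6340 -0.6082 0.4777; -0.4936 0.7937 0.3555], t=(-0.5733, -2.4510, -0.0865)
after S2 (compose_se3): R=[-0.6843 0.7238 -0.0890; 0.4886 0.3644 -0.7928; -0.5413 -0.5860 -0.6030], t=(-1.5965, 0.5047, -2.0690)
after S3 (essential): [0.5428 -0.0166 -0.4481; -0.1375 -0.5607 -0.0873; -0.0329 -0.3874 -0.1108]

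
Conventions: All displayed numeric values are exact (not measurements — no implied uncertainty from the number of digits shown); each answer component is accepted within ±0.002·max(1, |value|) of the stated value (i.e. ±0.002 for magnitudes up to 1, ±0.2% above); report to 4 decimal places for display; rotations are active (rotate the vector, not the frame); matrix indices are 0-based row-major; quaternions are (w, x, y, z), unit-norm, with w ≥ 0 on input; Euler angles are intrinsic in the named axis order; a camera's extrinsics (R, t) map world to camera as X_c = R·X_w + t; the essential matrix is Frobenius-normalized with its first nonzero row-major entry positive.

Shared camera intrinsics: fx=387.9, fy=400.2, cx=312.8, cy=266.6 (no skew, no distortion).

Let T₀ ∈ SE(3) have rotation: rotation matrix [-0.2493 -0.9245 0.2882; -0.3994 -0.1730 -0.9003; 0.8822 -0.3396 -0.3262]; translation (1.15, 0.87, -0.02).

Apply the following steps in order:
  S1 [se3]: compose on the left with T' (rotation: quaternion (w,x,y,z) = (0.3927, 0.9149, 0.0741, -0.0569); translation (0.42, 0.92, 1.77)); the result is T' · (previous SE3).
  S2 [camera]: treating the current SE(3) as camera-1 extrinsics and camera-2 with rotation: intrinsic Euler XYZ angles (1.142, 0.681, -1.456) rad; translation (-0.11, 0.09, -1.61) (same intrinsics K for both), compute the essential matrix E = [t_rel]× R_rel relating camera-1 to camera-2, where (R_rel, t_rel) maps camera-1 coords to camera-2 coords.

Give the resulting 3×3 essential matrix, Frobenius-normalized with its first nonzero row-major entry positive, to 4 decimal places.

after S1 (compose_se3): R=[-0.3575 -0.9240 0.1359; -0.3922 0.2806 0.8761; -0.8476 0.2599 -0.4627], t=(1.7077, 0.4470, 2.2149)
after S2 (essential): [0.4172 0.2681 -0.4728; -0.3563 0.6032 -0.0077; 0.1576 -0.0160 -0.1207]

matrix = [0.4172 0.2681 -0.4728; -0.3563 0.6032 -0.0077; 0.1576 -0.0160 -0.1207]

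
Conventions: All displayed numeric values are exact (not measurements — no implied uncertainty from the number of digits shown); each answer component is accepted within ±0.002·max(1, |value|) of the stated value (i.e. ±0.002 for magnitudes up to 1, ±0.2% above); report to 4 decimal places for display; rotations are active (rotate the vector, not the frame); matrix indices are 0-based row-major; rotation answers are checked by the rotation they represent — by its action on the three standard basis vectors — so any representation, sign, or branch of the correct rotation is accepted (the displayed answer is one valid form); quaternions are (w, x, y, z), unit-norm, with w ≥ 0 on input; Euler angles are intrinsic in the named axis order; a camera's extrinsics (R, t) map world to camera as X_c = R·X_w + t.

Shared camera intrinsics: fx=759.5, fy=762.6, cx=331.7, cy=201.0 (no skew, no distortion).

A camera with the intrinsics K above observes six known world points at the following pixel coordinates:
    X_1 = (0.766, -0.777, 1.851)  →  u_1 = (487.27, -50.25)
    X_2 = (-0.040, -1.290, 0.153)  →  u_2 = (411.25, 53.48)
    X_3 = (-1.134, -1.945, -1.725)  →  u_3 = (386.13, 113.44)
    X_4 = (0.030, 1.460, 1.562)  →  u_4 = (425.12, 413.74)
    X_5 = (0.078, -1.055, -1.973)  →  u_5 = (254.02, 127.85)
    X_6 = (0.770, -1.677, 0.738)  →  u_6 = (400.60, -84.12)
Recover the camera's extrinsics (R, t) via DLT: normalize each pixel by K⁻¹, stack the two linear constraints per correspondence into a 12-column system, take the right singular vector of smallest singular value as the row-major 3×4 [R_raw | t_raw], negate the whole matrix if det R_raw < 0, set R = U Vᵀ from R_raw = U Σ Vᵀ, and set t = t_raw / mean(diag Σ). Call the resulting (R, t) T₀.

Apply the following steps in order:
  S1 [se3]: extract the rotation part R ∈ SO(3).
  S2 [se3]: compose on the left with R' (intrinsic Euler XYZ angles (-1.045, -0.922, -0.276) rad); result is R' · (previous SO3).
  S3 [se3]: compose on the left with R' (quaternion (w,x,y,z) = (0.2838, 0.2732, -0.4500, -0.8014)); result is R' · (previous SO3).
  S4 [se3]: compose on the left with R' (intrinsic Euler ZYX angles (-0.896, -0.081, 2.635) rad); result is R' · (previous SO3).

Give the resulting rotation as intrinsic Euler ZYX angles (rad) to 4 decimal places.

rotation (euler_zyx) = (0.6382, -1.4558, -2.1052)

source (pnp_recover): camera pose = R=[-0.7510 -0.3327 0.5704; -0.4822 0.8664 -0.1295; -0.4511 -0.3723 -0.8111], t=(0.0700, -0.0200, 5.5104)
after S1 (rot_of_se3): [-0.7510 -0.3327 0.5704; -0.4822 0.8664 -0.1295; -0.4511 -0.3723 -0.8111]
after S2 (compose_so3): [-0.1565 0.2459 0.9566; -0.9545 0.2114 -0.2105; -0.2540 -0.9459 0.2016]
after S3 (compose_so3): [0.0846 0.5305 -0.8435; 0.3800 -0.7997 -0.4649; -0.9211 -0.2812 -0.2692]
after S4 (compose_so3): [0.0922 0.9900 -0.1064; 0.0684 0.1003 0.9926; 0.9934 -0.0988 -0.0585]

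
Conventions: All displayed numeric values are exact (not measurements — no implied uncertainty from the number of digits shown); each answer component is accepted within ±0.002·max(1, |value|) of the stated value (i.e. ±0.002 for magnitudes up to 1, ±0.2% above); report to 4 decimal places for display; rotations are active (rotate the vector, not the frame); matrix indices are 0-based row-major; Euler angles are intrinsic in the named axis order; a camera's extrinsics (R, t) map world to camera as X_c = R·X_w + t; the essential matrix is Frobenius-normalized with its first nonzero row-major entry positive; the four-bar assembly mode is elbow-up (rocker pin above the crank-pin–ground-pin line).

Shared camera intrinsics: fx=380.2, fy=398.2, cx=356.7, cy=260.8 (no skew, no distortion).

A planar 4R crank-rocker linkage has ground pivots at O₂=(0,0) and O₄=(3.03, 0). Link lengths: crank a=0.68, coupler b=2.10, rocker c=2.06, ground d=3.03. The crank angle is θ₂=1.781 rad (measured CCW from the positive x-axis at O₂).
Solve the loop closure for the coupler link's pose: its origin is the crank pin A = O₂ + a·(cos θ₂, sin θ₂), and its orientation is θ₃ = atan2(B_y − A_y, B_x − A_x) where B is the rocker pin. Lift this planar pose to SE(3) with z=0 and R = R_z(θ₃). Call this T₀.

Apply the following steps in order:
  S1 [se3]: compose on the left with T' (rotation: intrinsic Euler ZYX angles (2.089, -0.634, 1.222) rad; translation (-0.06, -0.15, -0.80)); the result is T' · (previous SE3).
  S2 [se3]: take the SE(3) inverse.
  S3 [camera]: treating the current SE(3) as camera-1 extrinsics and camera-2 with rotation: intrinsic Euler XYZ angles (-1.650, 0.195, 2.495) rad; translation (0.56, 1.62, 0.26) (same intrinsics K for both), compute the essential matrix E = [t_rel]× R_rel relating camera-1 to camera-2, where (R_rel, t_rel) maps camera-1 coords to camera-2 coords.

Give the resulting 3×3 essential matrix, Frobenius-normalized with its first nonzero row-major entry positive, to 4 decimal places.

matrix = [0.3283 -0.4241 -0.1451; -0.2133 0.3095 0.2514; 0.2406 -0.1502 0.6375]

source (fourbar_fk): coupler pose = R=[0.8946 -0.4469 0.0000; 0.4469 0.8946 0.0000; 0.0000 0.0000 1.0000], t=(-0.1419, 0.6650, 0.0000)
after S1 (compose_se3): R=[-0.3665 0.1594 0.9167; 0.3344 -0.8968 0.2896; 0.8683 0.4126 0.2753], t=(-0.0174, -0.6835, -0.3805)
after S2 (invert_se3): R=[-0.3665 0.3344 0.8683; 0.1594 -0.8968 0.4126; 0.9167 0.2896 0.2753], t=(0.5525, -0.4532, 0.3187)
after S3 (essential): [0.3283 -0.4241 -0.1451; -0.2133 0.3095 0.2514; 0.2406 -0.1502 0.6375]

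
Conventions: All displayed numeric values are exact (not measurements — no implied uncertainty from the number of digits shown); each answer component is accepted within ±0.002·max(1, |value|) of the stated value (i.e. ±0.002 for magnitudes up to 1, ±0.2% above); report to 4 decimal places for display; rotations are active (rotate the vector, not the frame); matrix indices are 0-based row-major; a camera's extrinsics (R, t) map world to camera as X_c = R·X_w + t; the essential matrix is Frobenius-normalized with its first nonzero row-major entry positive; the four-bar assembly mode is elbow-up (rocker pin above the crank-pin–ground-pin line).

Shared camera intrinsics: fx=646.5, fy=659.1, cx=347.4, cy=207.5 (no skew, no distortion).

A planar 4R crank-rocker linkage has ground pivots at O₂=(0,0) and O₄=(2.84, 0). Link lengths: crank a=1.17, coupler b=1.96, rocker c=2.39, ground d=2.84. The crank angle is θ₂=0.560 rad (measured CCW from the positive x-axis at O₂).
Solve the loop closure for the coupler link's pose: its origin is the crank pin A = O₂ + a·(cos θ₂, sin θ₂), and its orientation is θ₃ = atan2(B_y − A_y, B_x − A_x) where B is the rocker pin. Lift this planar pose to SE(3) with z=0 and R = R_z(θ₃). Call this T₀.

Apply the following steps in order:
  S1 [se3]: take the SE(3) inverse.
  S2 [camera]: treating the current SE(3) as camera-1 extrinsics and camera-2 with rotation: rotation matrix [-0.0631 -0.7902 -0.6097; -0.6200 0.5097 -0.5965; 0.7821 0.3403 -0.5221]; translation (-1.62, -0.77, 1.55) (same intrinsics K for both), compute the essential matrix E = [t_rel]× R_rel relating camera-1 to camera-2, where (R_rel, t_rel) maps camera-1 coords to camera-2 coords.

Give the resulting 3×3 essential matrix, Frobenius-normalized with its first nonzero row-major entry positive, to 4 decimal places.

matrix = [0.1979 0.3074 -0.4175; 0.0432 0.3994 0.5406; 0.1877 0.4316 -0.1302]

source (fourbar_fk): coupler pose = R=[0.5480 -0.8365 0.0000; 0.8365 0.5480 0.0000; 0.0000 0.0000 1.0000], t=(0.9913, 0.6215, 0.0000)
after S1 (invert_se3): R=[0.5480 0.8365 0.0000; -0.8365 0.5480 -0.0000; 0.0000 0.0000 1.0000], t=(-1.0631, 0.4886, 0.0000)
after S2 (essential): [0.1979 0.3074 -0.4175; 0.0432 0.3994 0.5406; 0.1877 0.4316 -0.1302]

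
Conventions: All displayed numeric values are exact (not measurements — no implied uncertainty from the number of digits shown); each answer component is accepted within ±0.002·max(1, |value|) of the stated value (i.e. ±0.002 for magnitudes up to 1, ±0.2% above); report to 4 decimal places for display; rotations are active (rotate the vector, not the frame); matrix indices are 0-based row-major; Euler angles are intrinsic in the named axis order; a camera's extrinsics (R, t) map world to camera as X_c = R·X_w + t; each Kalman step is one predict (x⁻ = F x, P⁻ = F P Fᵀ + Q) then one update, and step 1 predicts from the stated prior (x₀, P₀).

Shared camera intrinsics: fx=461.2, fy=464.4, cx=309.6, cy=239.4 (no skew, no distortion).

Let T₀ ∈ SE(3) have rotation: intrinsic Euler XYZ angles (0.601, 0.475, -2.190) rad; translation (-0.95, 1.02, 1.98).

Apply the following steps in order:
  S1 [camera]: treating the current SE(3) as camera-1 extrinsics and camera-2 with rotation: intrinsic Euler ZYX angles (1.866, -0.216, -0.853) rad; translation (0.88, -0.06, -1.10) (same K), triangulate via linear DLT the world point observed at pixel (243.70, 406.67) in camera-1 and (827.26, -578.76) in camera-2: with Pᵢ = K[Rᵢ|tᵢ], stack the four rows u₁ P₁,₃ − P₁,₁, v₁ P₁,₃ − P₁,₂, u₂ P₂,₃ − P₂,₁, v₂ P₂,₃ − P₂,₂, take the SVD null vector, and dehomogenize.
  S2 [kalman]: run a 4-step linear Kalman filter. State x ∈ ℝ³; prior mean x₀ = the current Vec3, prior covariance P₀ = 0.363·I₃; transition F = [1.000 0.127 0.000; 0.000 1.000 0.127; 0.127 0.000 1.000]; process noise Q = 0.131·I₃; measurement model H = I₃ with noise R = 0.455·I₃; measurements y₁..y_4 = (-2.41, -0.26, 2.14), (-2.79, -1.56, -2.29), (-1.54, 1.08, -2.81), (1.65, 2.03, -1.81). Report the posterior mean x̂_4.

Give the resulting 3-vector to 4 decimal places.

after S1 (triangulate): (-1.4119, -1.8118, 1.8451)
after S2 (kf_track): (-0.5481, 0.6984, -1.5462)

result = (-0.5481, 0.6984, -1.5462)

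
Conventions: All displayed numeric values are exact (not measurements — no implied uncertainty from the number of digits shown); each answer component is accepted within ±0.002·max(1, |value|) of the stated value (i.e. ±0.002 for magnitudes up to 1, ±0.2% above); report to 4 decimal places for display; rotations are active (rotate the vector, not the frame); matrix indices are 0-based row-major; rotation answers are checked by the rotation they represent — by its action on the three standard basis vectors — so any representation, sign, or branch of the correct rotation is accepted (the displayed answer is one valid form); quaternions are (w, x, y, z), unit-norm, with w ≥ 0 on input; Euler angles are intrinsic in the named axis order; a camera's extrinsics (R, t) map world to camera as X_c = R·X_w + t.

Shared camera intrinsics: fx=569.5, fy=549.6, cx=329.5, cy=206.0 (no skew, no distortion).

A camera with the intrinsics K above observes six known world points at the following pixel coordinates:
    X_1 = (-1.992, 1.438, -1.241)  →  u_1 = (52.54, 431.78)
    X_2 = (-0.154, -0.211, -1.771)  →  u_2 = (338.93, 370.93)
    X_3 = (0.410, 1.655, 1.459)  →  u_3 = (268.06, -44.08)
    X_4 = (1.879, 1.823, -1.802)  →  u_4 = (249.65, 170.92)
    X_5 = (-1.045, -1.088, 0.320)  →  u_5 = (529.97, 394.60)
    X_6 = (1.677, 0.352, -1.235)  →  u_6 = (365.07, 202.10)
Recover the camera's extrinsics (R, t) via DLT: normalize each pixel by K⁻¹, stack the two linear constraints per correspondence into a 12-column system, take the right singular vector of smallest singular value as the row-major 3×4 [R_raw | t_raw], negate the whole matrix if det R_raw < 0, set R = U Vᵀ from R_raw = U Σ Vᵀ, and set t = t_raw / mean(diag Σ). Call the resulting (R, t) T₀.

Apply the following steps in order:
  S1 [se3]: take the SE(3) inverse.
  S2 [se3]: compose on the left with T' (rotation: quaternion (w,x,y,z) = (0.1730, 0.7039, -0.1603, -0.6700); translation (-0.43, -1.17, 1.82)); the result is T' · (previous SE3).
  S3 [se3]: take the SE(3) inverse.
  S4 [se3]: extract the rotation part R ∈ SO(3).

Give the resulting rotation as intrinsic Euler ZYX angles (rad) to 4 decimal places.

source (pnp_recover): camera pose = R=[0.3574 -0.8862 0.2947; -0.5779 -0.4577 -0.6757; 0.7337 0.0712 -0.6757], t=(0.4800, 0.2500, 4.3700)
after S1 (invert_se3): R=[0.3574 -0.5779 0.7337; -0.8862 -0.4577 0.0712; 0.2947 -0.6757 -0.6757], t=(-3.2334, 0.2287, 2.9803)
after S2 (compose_se3): R=[-0.2816 0.6426 0.7126; 0.6157 0.6906 -0.3795; -0.7360 0.3318 -0.5901], t=(-3.5693, 0.0204, 4.6691)
after S3 (invert_se3): R=[-0.2816 0.6157 -0.7360; 0.6426 0.6906 0.3318; 0.7126 -0.3795 -0.5901], t=(2.4187, 0.7304, 5.3064)
after S4 (rot_of_se3): [-0.2816 0.6157 -0.7360; 0.6426 0.6906 0.3318; 0.7126 -0.3795 -0.5901]

rotation (euler_zyx) = (1.9838, -0.7931, -2.5701)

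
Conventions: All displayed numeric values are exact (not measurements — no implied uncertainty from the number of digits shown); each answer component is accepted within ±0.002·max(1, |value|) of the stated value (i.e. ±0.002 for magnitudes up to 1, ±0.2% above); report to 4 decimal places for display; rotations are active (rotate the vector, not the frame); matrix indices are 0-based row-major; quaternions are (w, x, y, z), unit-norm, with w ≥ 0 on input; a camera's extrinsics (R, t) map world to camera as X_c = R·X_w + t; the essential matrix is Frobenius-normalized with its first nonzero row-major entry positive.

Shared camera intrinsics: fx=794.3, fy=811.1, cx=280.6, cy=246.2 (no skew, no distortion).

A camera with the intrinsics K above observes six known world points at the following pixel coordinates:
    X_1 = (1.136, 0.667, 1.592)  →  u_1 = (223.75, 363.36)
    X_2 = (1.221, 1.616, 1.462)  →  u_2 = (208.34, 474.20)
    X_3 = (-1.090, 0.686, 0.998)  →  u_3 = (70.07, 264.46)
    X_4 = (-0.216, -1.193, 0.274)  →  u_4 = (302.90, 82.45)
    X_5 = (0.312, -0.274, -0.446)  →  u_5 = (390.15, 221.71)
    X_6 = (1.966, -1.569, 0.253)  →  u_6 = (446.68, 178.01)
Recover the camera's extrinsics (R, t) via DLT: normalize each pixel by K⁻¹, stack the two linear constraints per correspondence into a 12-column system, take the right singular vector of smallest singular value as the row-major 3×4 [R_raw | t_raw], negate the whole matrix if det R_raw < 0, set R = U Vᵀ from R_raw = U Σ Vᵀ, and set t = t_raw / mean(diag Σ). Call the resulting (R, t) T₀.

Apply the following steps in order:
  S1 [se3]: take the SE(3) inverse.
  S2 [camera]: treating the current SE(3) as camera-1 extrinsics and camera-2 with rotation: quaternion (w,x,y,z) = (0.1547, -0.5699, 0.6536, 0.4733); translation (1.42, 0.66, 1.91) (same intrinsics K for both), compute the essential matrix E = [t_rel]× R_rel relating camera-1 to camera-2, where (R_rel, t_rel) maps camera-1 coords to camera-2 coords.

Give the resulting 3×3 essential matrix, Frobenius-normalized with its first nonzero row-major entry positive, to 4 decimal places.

matrix = [0.3930 -0.5000 -0.3018; -0.0764 -0.1426 -0.0155; -0.5320 -0.4370 0.0642]

source (pnp_recover): camera pose = R=[0.5999 -0.2728 -0.7521; 0.4215 0.9068 0.0073; 0.6800 -0.3214 0.6590], t=(0.1800, -0.0500, 5.6299)
after S1 (invert_se3): R=[0.5999 0.4215 0.6800; -0.2728 0.9068 -0.3214; -0.7521 0.0073 0.6590], t=(-3.9154, 1.9041, -3.5742)
after S2 (essential): [0.3930 -0.5000 -0.3018; -0.0764 -0.1426 -0.0155; -0.5320 -0.4370 0.0642]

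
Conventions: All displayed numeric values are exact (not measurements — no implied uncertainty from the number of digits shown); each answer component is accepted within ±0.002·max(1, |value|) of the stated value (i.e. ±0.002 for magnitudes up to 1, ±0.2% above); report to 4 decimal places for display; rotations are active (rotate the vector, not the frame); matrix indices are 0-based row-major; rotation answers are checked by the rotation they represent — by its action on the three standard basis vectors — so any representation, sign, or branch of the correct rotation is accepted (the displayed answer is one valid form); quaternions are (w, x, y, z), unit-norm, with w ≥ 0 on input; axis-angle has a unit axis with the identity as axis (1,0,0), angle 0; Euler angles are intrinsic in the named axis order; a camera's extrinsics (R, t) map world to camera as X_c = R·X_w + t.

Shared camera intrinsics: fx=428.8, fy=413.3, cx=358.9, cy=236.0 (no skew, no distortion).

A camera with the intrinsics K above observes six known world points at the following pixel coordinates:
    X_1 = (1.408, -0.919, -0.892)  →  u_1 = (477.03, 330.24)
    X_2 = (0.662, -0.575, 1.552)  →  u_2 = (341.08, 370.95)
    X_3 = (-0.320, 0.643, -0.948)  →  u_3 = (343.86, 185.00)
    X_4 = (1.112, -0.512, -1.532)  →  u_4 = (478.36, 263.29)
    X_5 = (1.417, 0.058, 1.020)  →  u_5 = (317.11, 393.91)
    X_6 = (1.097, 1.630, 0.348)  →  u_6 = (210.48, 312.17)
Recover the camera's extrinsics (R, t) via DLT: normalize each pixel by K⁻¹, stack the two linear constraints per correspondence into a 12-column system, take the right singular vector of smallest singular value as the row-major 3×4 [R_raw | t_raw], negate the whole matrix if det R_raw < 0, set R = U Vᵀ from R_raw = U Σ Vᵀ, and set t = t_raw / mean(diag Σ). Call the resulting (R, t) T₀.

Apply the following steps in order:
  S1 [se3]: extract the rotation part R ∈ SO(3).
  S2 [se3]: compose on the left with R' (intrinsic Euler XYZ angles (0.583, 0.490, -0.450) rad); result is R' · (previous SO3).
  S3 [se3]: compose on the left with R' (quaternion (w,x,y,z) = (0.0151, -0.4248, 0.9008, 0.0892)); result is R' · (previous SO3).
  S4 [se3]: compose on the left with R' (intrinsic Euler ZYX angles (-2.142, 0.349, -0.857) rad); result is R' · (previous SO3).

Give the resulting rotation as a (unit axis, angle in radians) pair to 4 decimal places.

rotation (axis_angle) = ((-0.9930, -0.1125, -0.0362), 2.2037)

source (pnp_recover): camera pose = R=[0.0617 -0.8739 -0.4822; 0.6641 -0.3247 0.6735; -0.7451 -0.3618 0.5603], t=(-0.0600, 0.4100, 5.7897)
after S1 (rot_of_se3): [0.0617 -0.8739 -0.4822; 0.6641 -0.3247 0.6735; -0.7451 -0.3618 0.5603]
after S2 (compose_so3): [-0.0468 -0.9892 0.1391; 0.9280 0.0085 0.3726; -0.3697 0.1465 0.9175]
after S3 (compose_so3): [-0.6648 0.6181 -0.4195; 0.5498 0.7850 0.2853; 0.5057 -0.0410 -0.8617]
after S4 (compose_so3): [0.9778 0.2070 -0.0335; 0.1486 -0.5713 0.8072; 0.1479 -0.7942 -0.5894]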